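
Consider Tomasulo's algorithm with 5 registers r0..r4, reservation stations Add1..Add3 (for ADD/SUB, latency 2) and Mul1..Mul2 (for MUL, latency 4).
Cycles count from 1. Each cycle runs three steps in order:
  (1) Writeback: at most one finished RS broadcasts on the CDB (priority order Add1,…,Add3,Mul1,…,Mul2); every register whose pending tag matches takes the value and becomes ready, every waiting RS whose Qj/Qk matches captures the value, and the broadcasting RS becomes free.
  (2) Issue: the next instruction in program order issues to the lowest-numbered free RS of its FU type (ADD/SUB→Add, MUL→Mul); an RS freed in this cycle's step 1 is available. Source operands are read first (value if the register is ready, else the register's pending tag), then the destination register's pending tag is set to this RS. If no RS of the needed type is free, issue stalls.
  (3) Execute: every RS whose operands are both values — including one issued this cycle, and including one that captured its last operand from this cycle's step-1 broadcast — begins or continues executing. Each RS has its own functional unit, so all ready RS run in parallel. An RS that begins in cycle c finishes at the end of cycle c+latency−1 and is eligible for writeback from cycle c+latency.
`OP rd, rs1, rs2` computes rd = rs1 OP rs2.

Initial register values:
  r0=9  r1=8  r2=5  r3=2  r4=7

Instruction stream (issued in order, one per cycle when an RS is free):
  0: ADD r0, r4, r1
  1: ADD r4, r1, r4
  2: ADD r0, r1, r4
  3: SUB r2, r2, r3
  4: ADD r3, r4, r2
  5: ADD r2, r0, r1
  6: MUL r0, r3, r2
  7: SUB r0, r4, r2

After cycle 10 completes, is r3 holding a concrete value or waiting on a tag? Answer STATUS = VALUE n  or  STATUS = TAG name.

cycle 1: issue ADD r0<-Add1 // r0:Add1,r1:8,r2:5,r3:2,r4:7
cycle 2: issue ADD r4<-Add2 // r0:Add1,r1:8,r2:5,r3:2,r4:Add2
cycle 3: CDB Add1=15; issue ADD r0<-Add1 // r0:Add1,r1:8,r2:5,r3:2,r4:Add2
cycle 4: CDB Add2=15; issue SUB r2<-Add2 // r0:Add1,r1:8,r2:Add2,r3:2,r4:15
cycle 5: issue ADD r3<-Add3 // r0:Add1,r1:8,r2:Add2,r3:Add3,r4:15
cycle 6: CDB Add1=23; issue ADD r2<-Add1 // r0:23,r1:8,r2:Add1,r3:Add3,r4:15
cycle 7: CDB Add2=3; issue MUL r0<-Mul1 // r0:Mul1,r1:8,r2:Add1,r3:Add3,r4:15
cycle 8: CDB Add1=31; issue SUB r0<-Add1 // r0:Add1,r1:8,r2:31,r3:Add3,r4:15
cycle 9: CDB Add3=18 // r0:Add1,r1:8,r2:31,r3:18,r4:15
cycle 10: CDB Add1=-16 // r0:-16,r1:8,r2:31,r3:18,r4:15

STATUS = VALUE 18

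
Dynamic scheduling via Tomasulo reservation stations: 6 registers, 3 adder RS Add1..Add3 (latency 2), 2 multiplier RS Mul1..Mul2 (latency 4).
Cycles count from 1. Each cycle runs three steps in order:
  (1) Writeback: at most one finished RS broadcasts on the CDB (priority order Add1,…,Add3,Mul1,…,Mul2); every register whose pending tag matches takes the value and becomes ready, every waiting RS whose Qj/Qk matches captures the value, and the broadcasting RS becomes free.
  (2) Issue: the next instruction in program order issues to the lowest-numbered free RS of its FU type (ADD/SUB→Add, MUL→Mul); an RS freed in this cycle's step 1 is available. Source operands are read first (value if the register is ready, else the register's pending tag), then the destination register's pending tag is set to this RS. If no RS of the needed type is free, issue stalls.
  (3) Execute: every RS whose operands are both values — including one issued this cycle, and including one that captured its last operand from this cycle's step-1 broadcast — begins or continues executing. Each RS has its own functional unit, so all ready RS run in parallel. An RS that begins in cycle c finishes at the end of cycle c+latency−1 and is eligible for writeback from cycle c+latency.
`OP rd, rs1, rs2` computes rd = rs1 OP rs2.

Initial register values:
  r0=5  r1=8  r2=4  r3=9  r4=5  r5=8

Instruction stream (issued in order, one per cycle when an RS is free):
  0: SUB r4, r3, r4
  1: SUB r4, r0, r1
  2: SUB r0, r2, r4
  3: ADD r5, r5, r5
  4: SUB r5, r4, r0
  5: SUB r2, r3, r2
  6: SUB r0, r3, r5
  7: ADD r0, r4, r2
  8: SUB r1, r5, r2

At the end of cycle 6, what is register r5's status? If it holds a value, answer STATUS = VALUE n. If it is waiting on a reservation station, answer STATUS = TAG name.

  c1: issue SUB r4<-Add1  regs: r0:5,r1:8,r2:4,r3:9,r4:Add1,r5:8
  c2: issue SUB r4<-Add2  regs: r0:5,r1:8,r2:4,r3:9,r4:Add2,r5:8
  c3: CDB Add1=4; issue SUB r0<-Add1  regs: r0:Add1,r1:8,r2:4,r3:9,r4:Add2,r5:8
  c4: CDB Add2=-3; issue ADD r5<-Add2  regs: r0:Add1,r1:8,r2:4,r3:9,r4:-3,r5:Add2
  c5: issue SUB r5<-Add3  regs: r0:Add1,r1:8,r2:4,r3:9,r4:-3,r5:Add3
  c6: CDB Add1=7; issue SUB r2<-Add1  regs: r0:7,r1:8,r2:Add1,r3:9,r4:-3,r5:Add3

STATUS = TAG Add3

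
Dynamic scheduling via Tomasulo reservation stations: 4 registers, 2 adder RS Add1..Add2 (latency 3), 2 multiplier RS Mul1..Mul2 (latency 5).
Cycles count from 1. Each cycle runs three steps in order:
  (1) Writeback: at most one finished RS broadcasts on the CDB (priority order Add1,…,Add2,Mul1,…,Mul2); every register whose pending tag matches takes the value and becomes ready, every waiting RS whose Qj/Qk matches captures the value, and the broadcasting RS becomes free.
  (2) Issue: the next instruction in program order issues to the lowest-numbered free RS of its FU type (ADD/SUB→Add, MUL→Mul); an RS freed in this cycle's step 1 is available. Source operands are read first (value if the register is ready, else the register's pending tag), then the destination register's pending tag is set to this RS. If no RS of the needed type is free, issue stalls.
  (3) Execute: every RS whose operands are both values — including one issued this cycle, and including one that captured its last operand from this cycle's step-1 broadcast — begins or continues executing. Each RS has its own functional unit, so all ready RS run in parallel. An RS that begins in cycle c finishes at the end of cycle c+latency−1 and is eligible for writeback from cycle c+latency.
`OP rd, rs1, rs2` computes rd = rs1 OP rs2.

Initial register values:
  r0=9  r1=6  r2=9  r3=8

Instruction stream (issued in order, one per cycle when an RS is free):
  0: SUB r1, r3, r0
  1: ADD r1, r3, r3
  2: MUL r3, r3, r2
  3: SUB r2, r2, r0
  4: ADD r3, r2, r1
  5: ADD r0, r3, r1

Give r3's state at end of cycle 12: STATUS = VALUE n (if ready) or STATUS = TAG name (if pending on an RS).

STATUS = VALUE 16

cycle 1: issue SUB r1<-Add1 // r0:9,r1:Add1,r2:9,r3:8
cycle 2: issue ADD r1<-Add2 // r0:9,r1:Add2,r2:9,r3:8
cycle 3: issue MUL r3<-Mul1 // r0:9,r1:Add2,r2:9,r3:Mul1
cycle 4: CDB Add1=-1; issue SUB r2<-Add1 // r0:9,r1:Add2,r2:Add1,r3:Mul1
cycle 5: CDB Add2=16; issue ADD r3<-Add2 // r0:9,r1:16,r2:Add1,r3:Add2
cycle 6: stall // r0:9,r1:16,r2:Add1,r3:Add2
cycle 7: CDB Add1=0; issue ADD r0<-Add1 // r0:Add1,r1:16,r2:0,r3:Add2
cycle 8: CDB Mul1=72 // r0:Add1,r1:16,r2:0,r3:Add2
cycle 9: - // r0:Add1,r1:16,r2:0,r3:Add2
cycle 10: CDB Add2=16 // r0:Add1,r1:16,r2:0,r3:16
cycle 11: - // r0:Add1,r1:16,r2:0,r3:16
cycle 12: - // r0:Add1,r1:16,r2:0,r3:16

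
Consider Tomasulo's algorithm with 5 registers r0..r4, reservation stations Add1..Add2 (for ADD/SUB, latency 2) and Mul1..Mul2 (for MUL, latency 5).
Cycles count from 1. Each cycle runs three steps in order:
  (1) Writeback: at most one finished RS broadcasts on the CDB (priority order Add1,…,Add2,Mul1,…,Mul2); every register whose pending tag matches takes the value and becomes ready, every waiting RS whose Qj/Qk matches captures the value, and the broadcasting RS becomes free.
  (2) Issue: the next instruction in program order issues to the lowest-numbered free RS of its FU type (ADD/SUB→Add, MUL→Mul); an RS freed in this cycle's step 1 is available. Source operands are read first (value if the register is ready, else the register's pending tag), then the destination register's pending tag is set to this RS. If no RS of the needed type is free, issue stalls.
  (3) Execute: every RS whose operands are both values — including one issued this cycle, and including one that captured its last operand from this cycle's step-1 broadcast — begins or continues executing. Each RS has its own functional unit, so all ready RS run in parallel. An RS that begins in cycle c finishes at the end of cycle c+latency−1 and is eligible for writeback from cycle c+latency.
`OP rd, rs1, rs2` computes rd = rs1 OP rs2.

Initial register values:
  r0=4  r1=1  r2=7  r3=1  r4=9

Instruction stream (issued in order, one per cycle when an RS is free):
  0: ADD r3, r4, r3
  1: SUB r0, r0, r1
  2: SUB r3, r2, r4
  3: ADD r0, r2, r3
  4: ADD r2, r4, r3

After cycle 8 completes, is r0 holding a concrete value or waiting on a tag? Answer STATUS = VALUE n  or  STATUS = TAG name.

c1: issue ADD r3<-Add1 | r0:4,r1:1,r2:7,r3:Add1,r4:9
c2: issue SUB r0<-Add2 | r0:Add2,r1:1,r2:7,r3:Add1,r4:9
c3: CDB Add1=10; issue SUB r3<-Add1 | r0:Add2,r1:1,r2:7,r3:Add1,r4:9
c4: CDB Add2=3; issue ADD r0<-Add2 | r0:Add2,r1:1,r2:7,r3:Add1,r4:9
c5: CDB Add1=-2; issue ADD r2<-Add1 | r0:Add2,r1:1,r2:Add1,r3:-2,r4:9
c6: - | r0:Add2,r1:1,r2:Add1,r3:-2,r4:9
c7: CDB Add1=7 | r0:Add2,r1:1,r2:7,r3:-2,r4:9
c8: CDB Add2=5 | r0:5,r1:1,r2:7,r3:-2,r4:9

STATUS = VALUE 5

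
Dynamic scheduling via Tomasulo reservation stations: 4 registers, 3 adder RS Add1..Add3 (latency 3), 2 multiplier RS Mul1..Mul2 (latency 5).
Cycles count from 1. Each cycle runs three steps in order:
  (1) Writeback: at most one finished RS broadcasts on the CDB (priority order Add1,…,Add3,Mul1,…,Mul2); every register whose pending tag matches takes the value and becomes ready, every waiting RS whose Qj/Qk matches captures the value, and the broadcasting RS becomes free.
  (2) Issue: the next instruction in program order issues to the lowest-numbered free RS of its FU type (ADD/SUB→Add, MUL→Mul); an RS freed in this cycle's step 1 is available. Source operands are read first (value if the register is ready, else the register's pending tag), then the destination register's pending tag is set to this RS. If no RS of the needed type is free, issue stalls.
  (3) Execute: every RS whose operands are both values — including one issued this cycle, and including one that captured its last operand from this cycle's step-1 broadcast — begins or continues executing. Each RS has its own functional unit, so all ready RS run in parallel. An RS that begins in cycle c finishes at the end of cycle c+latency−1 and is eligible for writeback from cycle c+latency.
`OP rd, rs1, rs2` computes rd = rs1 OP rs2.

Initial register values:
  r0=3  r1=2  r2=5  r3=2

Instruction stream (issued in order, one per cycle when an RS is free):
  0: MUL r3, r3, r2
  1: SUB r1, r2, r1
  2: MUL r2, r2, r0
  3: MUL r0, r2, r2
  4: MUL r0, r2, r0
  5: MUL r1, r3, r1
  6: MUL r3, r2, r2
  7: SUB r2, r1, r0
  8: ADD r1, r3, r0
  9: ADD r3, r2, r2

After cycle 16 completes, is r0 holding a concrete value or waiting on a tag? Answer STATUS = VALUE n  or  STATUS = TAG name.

STATUS = TAG Mul2

c1: issue MUL r3<-Mul1 | r0:3,r1:2,r2:5,r3:Mul1
c2: issue SUB r1<-Add1 | r0:3,r1:Add1,r2:5,r3:Mul1
c3: issue MUL r2<-Mul2 | r0:3,r1:Add1,r2:Mul2,r3:Mul1
c4: stall | r0:3,r1:Add1,r2:Mul2,r3:Mul1
c5: CDB Add1=3; stall | r0:3,r1:3,r2:Mul2,r3:Mul1
c6: CDB Mul1=10; issue MUL r0<-Mul1 | r0:Mul1,r1:3,r2:Mul2,r3:10
c7: stall | r0:Mul1,r1:3,r2:Mul2,r3:10
c8: CDB Mul2=15; issue MUL r0<-Mul2 | r0:Mul2,r1:3,r2:15,r3:10
c9: stall | r0:Mul2,r1:3,r2:15,r3:10
c10: stall | r0:Mul2,r1:3,r2:15,r3:10
c11: stall | r0:Mul2,r1:3,r2:15,r3:10
c12: stall | r0:Mul2,r1:3,r2:15,r3:10
c13: CDB Mul1=225; issue MUL r1<-Mul1 | r0:Mul2,r1:Mul1,r2:15,r3:10
c14: stall | r0:Mul2,r1:Mul1,r2:15,r3:10
c15: stall | r0:Mul2,r1:Mul1,r2:15,r3:10
c16: stall | r0:Mul2,r1:Mul1,r2:15,r3:10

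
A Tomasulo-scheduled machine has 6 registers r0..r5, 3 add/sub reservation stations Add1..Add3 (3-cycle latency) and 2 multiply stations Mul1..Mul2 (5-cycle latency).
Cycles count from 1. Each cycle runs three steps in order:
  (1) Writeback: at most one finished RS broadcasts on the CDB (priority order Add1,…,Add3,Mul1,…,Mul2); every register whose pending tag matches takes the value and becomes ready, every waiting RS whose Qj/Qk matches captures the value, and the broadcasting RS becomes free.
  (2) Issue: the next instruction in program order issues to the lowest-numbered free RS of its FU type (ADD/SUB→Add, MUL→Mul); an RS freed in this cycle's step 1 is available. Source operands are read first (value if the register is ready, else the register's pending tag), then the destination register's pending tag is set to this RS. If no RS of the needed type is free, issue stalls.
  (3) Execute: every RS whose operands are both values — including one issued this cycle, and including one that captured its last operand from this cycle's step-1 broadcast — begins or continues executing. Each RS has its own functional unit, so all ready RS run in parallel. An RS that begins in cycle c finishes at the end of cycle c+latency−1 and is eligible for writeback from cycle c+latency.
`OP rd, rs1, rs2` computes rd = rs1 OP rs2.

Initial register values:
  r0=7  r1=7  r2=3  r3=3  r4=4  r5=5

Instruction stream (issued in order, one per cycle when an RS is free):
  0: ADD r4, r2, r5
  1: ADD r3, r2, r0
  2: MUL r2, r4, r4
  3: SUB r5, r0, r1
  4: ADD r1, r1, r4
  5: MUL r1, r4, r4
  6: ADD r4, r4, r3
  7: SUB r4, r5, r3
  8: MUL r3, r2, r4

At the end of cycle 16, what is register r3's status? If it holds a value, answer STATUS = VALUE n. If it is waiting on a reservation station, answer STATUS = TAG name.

cycle 1: issue ADD r4<-Add1 // r0:7,r1:7,r2:3,r3:3,r4:Add1,r5:5
cycle 2: issue ADD r3<-Add2 // r0:7,r1:7,r2:3,r3:Add2,r4:Add1,r5:5
cycle 3: issue MUL r2<-Mul1 // r0:7,r1:7,r2:Mul1,r3:Add2,r4:Add1,r5:5
cycle 4: CDB Add1=8; issue SUB r5<-Add1 // r0:7,r1:7,r2:Mul1,r3:Add2,r4:8,r5:Add1
cycle 5: CDB Add2=10; issue ADD r1<-Add2 // r0:7,r1:Add2,r2:Mul1,r3:10,r4:8,r5:Add1
cycle 6: issue MUL r1<-Mul2 // r0:7,r1:Mul2,r2:Mul1,r3:10,r4:8,r5:Add1
cycle 7: CDB Add1=0; issue ADD r4<-Add1 // r0:7,r1:Mul2,r2:Mul1,r3:10,r4:Add1,r5:0
cycle 8: CDB Add2=15; issue SUB r4<-Add2 // r0:7,r1:Mul2,r2:Mul1,r3:10,r4:Add2,r5:0
cycle 9: CDB Mul1=64; issue MUL r3<-Mul1 // r0:7,r1:Mul2,r2:64,r3:Mul1,r4:Add2,r5:0
cycle 10: CDB Add1=18 // r0:7,r1:Mul2,r2:64,r3:Mul1,r4:Add2,r5:0
cycle 11: CDB Add2=-10 // r0:7,r1:Mul2,r2:64,r3:Mul1,r4:-10,r5:0
cycle 12: CDB Mul2=64 // r0:7,r1:64,r2:64,r3:Mul1,r4:-10,r5:0
cycle 13: - // r0:7,r1:64,r2:64,r3:Mul1,r4:-10,r5:0
cycle 14: - // r0:7,r1:64,r2:64,r3:Mul1,r4:-10,r5:0
cycle 15: - // r0:7,r1:64,r2:64,r3:Mul1,r4:-10,r5:0
cycle 16: CDB Mul1=-640 // r0:7,r1:64,r2:64,r3:-640,r4:-10,r5:0

STATUS = VALUE -640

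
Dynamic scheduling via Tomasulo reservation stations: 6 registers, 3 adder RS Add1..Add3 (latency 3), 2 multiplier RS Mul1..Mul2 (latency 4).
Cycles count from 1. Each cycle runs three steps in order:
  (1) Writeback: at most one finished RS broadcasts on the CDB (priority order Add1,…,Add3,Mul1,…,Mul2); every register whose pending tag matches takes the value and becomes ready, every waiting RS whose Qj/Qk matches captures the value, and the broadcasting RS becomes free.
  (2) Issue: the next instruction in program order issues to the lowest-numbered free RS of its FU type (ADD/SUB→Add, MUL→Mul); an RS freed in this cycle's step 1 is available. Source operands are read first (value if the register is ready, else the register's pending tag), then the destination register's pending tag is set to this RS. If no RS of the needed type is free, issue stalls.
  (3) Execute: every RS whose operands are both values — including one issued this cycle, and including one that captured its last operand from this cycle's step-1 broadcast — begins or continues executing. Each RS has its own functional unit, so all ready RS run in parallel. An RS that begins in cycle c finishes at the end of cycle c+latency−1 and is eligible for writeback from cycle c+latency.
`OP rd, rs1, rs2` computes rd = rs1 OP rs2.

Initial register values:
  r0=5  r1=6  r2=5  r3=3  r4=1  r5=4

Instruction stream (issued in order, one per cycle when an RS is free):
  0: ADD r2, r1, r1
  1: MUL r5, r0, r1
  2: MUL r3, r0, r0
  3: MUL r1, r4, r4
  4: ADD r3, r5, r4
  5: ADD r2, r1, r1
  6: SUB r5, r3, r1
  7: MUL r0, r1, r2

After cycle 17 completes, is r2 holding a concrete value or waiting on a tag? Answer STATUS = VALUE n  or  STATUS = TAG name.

STATUS = VALUE 2

  c1: issue ADD r2<-Add1  regs: r0:5,r1:6,r2:Add1,r3:3,r4:1,r5:4
  c2: issue MUL r5<-Mul1  regs: r0:5,r1:6,r2:Add1,r3:3,r4:1,r5:Mul1
  c3: issue MUL r3<-Mul2  regs: r0:5,r1:6,r2:Add1,r3:Mul2,r4:1,r5:Mul1
  c4: CDB Add1=12; stall  regs: r0:5,r1:6,r2:12,r3:Mul2,r4:1,r5:Mul1
  c5: stall  regs: r0:5,r1:6,r2:12,r3:Mul2,r4:1,r5:Mul1
  c6: CDB Mul1=30; issue MUL r1<-Mul1  regs: r0:5,r1:Mul1,r2:12,r3:Mul2,r4:1,r5:30
  c7: CDB Mul2=25; issue ADD r3<-Add1  regs: r0:5,r1:Mul1,r2:12,r3:Add1,r4:1,r5:30
  c8: issue ADD r2<-Add2  regs: r0:5,r1:Mul1,r2:Add2,r3:Add1,r4:1,r5:30
  c9: issue SUB r5<-Add3  regs: r0:5,r1:Mul1,r2:Add2,r3:Add1,r4:1,r5:Add3
  c10: CDB Add1=31; issue MUL r0<-Mul2  regs: r0:Mul2,r1:Mul1,r2:Add2,r3:31,r4:1,r5:Add3
  c11: CDB Mul1=1  regs: r0:Mul2,r1:1,r2:Add2,r3:31,r4:1,r5:Add3
  c12: -  regs: r0:Mul2,r1:1,r2:Add2,r3:31,r4:1,r5:Add3
  c13: -  regs: r0:Mul2,r1:1,r2:Add2,r3:31,r4:1,r5:Add3
  c14: CDB Add2=2  regs: r0:Mul2,r1:1,r2:2,r3:31,r4:1,r5:Add3
  c15: CDB Add3=30  regs: r0:Mul2,r1:1,r2:2,r3:31,r4:1,r5:30
  c16: -  regs: r0:Mul2,r1:1,r2:2,r3:31,r4:1,r5:30
  c17: -  regs: r0:Mul2,r1:1,r2:2,r3:31,r4:1,r5:30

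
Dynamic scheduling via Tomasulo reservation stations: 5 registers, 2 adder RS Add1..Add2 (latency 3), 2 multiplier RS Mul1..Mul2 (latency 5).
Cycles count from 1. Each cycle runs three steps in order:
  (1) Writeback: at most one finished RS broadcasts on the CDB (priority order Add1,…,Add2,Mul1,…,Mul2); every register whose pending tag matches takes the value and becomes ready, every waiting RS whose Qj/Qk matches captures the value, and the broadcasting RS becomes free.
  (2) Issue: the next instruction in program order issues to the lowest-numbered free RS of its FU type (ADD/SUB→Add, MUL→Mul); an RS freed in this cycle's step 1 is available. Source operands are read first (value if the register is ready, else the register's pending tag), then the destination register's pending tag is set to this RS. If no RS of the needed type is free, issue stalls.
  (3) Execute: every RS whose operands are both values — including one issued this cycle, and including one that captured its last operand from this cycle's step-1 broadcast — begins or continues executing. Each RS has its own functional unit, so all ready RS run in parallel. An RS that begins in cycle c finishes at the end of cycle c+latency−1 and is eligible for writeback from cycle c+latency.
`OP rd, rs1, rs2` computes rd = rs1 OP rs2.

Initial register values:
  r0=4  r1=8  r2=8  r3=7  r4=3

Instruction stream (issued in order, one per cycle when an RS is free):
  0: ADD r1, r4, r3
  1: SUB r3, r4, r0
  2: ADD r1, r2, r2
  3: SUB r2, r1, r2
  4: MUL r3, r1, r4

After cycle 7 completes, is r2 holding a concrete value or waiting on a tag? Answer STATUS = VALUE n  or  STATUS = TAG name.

c1: issue ADD r1<-Add1 | r0:4,r1:Add1,r2:8,r3:7,r4:3
c2: issue SUB r3<-Add2 | r0:4,r1:Add1,r2:8,r3:Add2,r4:3
c3: stall | r0:4,r1:Add1,r2:8,r3:Add2,r4:3
c4: CDB Add1=10; issue ADD r1<-Add1 | r0:4,r1:Add1,r2:8,r3:Add2,r4:3
c5: CDB Add2=-1; issue SUB r2<-Add2 | r0:4,r1:Add1,r2:Add2,r3:-1,r4:3
c6: issue MUL r3<-Mul1 | r0:4,r1:Add1,r2:Add2,r3:Mul1,r4:3
c7: CDB Add1=16 | r0:4,r1:16,r2:Add2,r3:Mul1,r4:3

STATUS = TAG Add2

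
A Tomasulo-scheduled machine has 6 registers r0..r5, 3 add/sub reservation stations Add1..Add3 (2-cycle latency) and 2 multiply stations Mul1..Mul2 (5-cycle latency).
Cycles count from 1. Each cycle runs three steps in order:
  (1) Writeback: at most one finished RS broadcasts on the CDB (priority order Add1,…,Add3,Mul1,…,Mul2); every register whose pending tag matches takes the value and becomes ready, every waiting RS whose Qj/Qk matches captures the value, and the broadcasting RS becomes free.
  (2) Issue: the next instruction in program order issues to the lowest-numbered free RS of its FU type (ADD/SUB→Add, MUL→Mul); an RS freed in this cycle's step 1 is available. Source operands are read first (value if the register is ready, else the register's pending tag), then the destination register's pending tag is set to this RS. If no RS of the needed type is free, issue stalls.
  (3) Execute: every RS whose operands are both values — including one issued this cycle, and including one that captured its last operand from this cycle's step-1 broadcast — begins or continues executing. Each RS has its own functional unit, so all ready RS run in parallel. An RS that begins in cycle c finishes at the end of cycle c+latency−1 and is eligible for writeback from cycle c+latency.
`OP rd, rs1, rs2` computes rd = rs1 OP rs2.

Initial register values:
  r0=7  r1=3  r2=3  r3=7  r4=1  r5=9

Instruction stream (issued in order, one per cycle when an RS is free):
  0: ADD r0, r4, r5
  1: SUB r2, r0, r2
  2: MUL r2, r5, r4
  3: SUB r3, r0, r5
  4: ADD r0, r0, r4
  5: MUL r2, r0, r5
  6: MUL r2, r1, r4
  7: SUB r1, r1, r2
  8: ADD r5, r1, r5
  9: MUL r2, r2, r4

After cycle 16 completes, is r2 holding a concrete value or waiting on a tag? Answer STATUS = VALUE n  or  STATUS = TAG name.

STATUS = TAG Mul2

c1: issue ADD r0<-Add1 | r0:Add1,r1:3,r2:3,r3:7,r4:1,r5:9
c2: issue SUB r2<-Add2 | r0:Add1,r1:3,r2:Add2,r3:7,r4:1,r5:9
c3: CDB Add1=10; issue MUL r2<-Mul1 | r0:10,r1:3,r2:Mul1,r3:7,r4:1,r5:9
c4: issue SUB r3<-Add1 | r0:10,r1:3,r2:Mul1,r3:Add1,r4:1,r5:9
c5: CDB Add2=7; issue ADD r0<-Add2 | r0:Add2,r1:3,r2:Mul1,r3:Add1,r4:1,r5:9
c6: CDB Add1=1; issue MUL r2<-Mul2 | r0:Add2,r1:3,r2:Mul2,r3:1,r4:1,r5:9
c7: CDB Add2=11; stall | r0:11,r1:3,r2:Mul2,r3:1,r4:1,r5:9
c8: CDB Mul1=9; issue MUL r2<-Mul1 | r0:11,r1:3,r2:Mul1,r3:1,r4:1,r5:9
c9: issue SUB r1<-Add1 | r0:11,r1:Add1,r2:Mul1,r3:1,r4:1,r5:9
c10: issue ADD r5<-Add2 | r0:11,r1:Add1,r2:Mul1,r3:1,r4:1,r5:Add2
c11: stall | r0:11,r1:Add1,r2:Mul1,r3:1,r4:1,r5:Add2
c12: CDB Mul2=99; issue MUL r2<-Mul2 | r0:11,r1:Add1,r2:Mul2,r3:1,r4:1,r5:Add2
c13: CDB Mul1=3 | r0:11,r1:Add1,r2:Mul2,r3:1,r4:1,r5:Add2
c14: - | r0:11,r1:Add1,r2:Mul2,r3:1,r4:1,r5:Add2
c15: CDB Add1=0 | r0:11,r1:0,r2:Mul2,r3:1,r4:1,r5:Add2
c16: - | r0:11,r1:0,r2:Mul2,r3:1,r4:1,r5:Add2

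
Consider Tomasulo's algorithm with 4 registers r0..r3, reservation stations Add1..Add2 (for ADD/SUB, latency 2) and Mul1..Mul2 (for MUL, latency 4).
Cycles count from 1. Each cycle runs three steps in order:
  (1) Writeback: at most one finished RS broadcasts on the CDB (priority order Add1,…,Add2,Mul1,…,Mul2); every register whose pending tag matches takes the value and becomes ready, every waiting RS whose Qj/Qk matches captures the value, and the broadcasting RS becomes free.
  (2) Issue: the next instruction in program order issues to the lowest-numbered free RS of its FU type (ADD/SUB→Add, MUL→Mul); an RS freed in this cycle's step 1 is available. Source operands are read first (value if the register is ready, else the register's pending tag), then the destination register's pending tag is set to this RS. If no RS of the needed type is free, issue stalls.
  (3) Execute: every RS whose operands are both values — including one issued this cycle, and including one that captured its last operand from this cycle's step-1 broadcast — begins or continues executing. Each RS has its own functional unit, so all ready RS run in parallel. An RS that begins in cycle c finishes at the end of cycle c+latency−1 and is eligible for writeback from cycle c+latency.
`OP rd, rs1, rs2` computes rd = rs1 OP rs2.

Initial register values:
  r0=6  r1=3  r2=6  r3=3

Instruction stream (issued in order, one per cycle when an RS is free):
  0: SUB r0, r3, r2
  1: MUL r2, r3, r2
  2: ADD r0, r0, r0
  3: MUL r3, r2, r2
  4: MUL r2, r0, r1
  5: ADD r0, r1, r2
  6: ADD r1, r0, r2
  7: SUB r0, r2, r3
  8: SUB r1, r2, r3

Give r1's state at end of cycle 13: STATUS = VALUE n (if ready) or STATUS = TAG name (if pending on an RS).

c1: issue SUB r0<-Add1 | r0:Add1,r1:3,r2:6,r3:3
c2: issue MUL r2<-Mul1 | r0:Add1,r1:3,r2:Mul1,r3:3
c3: CDB Add1=-3; issue ADD r0<-Add1 | r0:Add1,r1:3,r2:Mul1,r3:3
c4: issue MUL r3<-Mul2 | r0:Add1,r1:3,r2:Mul1,r3:Mul2
c5: CDB Add1=-6; stall | r0:-6,r1:3,r2:Mul1,r3:Mul2
c6: CDB Mul1=18; issue MUL r2<-Mul1 | r0:-6,r1:3,r2:Mul1,r3:Mul2
c7: issue ADD r0<-Add1 | r0:Add1,r1:3,r2:Mul1,r3:Mul2
c8: issue ADD r1<-Add2 | r0:Add1,r1:Add2,r2:Mul1,r3:Mul2
c9: stall | r0:Add1,r1:Add2,r2:Mul1,r3:Mul2
c10: CDB Mul1=-18; stall | r0:Add1,r1:Add2,r2:-18,r3:Mul2
c11: CDB Mul2=324; stall | r0:Add1,r1:Add2,r2:-18,r3:324
c12: CDB Add1=-15; issue SUB r0<-Add1 | r0:Add1,r1:Add2,r2:-18,r3:324
c13: stall | r0:Add1,r1:Add2,r2:-18,r3:324

STATUS = TAG Add2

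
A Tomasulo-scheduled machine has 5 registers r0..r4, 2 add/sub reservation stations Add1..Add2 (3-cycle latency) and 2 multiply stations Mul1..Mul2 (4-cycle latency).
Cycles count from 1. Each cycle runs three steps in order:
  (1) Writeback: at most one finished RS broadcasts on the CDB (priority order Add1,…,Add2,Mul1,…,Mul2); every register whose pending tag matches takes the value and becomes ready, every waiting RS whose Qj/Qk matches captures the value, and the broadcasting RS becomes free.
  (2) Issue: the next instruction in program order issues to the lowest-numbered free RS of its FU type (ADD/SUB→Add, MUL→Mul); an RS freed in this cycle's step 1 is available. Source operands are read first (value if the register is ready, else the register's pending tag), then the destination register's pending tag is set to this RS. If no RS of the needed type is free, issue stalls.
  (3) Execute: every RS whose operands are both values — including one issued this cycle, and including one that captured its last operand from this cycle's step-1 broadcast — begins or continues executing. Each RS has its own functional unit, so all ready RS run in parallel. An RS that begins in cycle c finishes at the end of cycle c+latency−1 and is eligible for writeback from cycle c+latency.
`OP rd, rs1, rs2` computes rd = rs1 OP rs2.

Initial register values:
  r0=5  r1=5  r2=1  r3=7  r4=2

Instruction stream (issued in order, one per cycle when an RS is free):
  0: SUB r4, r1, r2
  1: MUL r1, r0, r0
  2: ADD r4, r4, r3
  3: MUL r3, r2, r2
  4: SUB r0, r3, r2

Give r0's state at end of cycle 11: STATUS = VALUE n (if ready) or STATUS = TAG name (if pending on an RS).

c1: issue SUB r4<-Add1 | r0:5,r1:5,r2:1,r3:7,r4:Add1
c2: issue MUL r1<-Mul1 | r0:5,r1:Mul1,r2:1,r3:7,r4:Add1
c3: issue ADD r4<-Add2 | r0:5,r1:Mul1,r2:1,r3:7,r4:Add2
c4: CDB Add1=4; issue MUL r3<-Mul2 | r0:5,r1:Mul1,r2:1,r3:Mul2,r4:Add2
c5: issue SUB r0<-Add1 | r0:Add1,r1:Mul1,r2:1,r3:Mul2,r4:Add2
c6: CDB Mul1=25 | r0:Add1,r1:25,r2:1,r3:Mul2,r4:Add2
c7: CDB Add2=11 | r0:Add1,r1:25,r2:1,r3:Mul2,r4:11
c8: CDB Mul2=1 | r0:Add1,r1:25,r2:1,r3:1,r4:11
c9: - | r0:Add1,r1:25,r2:1,r3:1,r4:11
c10: - | r0:Add1,r1:25,r2:1,r3:1,r4:11
c11: CDB Add1=0 | r0:0,r1:25,r2:1,r3:1,r4:11

STATUS = VALUE 0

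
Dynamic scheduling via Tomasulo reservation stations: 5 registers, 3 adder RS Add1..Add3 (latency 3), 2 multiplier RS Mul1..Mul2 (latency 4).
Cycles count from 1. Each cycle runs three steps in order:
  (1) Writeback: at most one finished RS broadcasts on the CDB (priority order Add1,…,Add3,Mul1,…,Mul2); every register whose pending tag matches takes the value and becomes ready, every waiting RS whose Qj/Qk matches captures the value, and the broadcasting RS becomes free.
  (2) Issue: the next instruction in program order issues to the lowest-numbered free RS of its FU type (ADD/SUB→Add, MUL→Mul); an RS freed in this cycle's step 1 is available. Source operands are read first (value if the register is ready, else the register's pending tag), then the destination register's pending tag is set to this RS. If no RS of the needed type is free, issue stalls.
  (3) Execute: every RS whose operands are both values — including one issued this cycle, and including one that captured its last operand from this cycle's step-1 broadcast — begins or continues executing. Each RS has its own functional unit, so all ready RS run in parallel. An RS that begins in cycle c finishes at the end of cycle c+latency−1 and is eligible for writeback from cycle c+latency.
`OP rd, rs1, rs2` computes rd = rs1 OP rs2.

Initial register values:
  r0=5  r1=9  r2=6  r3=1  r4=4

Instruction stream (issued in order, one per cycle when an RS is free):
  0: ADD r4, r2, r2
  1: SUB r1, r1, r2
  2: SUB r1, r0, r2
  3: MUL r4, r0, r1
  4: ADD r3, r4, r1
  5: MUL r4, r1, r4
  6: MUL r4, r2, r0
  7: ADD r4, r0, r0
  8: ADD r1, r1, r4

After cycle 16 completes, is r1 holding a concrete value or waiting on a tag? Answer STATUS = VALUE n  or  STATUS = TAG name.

cycle 1: issue ADD r4<-Add1 // r0:5,r1:9,r2:6,r3:1,r4:Add1
cycle 2: issue SUB r1<-Add2 // r0:5,r1:Add2,r2:6,r3:1,r4:Add1
cycle 3: issue SUB r1<-Add3 // r0:5,r1:Add3,r2:6,r3:1,r4:Add1
cycle 4: CDB Add1=12; issue MUL r4<-Mul1 // r0:5,r1:Add3,r2:6,r3:1,r4:Mul1
cycle 5: CDB Add2=3; issue ADD r3<-Add1 // r0:5,r1:Add3,r2:6,r3:Add1,r4:Mul1
cycle 6: CDB Add3=-1; issue MUL r4<-Mul2 // r0:5,r1:-1,r2:6,r3:Add1,r4:Mul2
cycle 7: stall // r0:5,r1:-1,r2:6,r3:Add1,r4:Mul2
cycle 8: stall // r0:5,r1:-1,r2:6,r3:Add1,r4:Mul2
cycle 9: stall // r0:5,r1:-1,r2:6,r3:Add1,r4:Mul2
cycle 10: CDB Mul1=-5; issue MUL r4<-Mul1 // r0:5,r1:-1,r2:6,r3:Add1,r4:Mul1
cycle 11: issue ADD r4<-Add2 // r0:5,r1:-1,r2:6,r3:Add1,r4:Add2
cycle 12: issue ADD r1<-Add3 // r0:5,r1:Add3,r2:6,r3:Add1,r4:Add2
cycle 13: CDB Add1=-6 // r0:5,r1:Add3,r2:6,r3:-6,r4:Add2
cycle 14: CDB Add2=10 // r0:5,r1:Add3,r2:6,r3:-6,r4:10
cycle 15: CDB Mul1=30 // r0:5,r1:Add3,r2:6,r3:-6,r4:10
cycle 16: CDB Mul2=5 // r0:5,r1:Add3,r2:6,r3:-6,r4:10

STATUS = TAG Add3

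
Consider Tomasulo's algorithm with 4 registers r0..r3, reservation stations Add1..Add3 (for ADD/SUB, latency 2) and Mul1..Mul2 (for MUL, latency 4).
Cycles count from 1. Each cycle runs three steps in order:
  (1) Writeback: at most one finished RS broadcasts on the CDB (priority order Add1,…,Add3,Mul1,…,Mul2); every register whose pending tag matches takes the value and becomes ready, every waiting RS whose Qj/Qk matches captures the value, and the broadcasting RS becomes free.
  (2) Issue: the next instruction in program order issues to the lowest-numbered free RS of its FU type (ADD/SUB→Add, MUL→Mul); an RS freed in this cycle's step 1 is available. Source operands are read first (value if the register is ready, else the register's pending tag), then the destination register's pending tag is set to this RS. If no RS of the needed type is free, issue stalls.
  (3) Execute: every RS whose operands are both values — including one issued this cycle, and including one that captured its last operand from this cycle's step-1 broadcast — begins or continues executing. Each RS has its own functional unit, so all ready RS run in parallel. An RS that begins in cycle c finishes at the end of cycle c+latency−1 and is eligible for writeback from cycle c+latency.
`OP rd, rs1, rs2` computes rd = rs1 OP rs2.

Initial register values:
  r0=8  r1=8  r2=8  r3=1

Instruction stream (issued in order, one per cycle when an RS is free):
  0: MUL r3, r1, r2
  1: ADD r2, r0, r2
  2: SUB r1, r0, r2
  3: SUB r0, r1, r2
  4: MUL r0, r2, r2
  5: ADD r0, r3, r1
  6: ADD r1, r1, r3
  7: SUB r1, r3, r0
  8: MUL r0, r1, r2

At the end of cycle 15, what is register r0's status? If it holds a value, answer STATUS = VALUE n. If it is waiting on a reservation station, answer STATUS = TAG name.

STATUS = VALUE 128

cycle 1: issue MUL r3<-Mul1 // r0:8,r1:8,r2:8,r3:Mul1
cycle 2: issue ADD r2<-Add1 // r0:8,r1:8,r2:Add1,r3:Mul1
cycle 3: issue SUB r1<-Add2 // r0:8,r1:Add2,r2:Add1,r3:Mul1
cycle 4: CDB Add1=16; issue SUB r0<-Add1 // r0:Add1,r1:Add2,r2:16,r3:Mul1
cycle 5: CDB Mul1=64; issue MUL r0<-Mul1 // r0:Mul1,r1:Add2,r2:16,r3:64
cycle 6: CDB Add2=-8; issue ADD r0<-Add2 // r0:Add2,r1:-8,r2:16,r3:64
cycle 7: issue ADD r1<-Add3 // r0:Add2,r1:Add3,r2:16,r3:64
cycle 8: CDB Add1=-24; issue SUB r1<-Add1 // r0:Add2,r1:Add1,r2:16,r3:64
cycle 9: CDB Add2=56; issue MUL r0<-Mul2 // r0:Mul2,r1:Add1,r2:16,r3:64
cycle 10: CDB Add3=56 // r0:Mul2,r1:Add1,r2:16,r3:64
cycle 11: CDB Add1=8 // r0:Mul2,r1:8,r2:16,r3:64
cycle 12: CDB Mul1=256 // r0:Mul2,r1:8,r2:16,r3:64
cycle 13: - // r0:Mul2,r1:8,r2:16,r3:64
cycle 14: - // r0:Mul2,r1:8,r2:16,r3:64
cycle 15: CDB Mul2=128 // r0:128,r1:8,r2:16,r3:64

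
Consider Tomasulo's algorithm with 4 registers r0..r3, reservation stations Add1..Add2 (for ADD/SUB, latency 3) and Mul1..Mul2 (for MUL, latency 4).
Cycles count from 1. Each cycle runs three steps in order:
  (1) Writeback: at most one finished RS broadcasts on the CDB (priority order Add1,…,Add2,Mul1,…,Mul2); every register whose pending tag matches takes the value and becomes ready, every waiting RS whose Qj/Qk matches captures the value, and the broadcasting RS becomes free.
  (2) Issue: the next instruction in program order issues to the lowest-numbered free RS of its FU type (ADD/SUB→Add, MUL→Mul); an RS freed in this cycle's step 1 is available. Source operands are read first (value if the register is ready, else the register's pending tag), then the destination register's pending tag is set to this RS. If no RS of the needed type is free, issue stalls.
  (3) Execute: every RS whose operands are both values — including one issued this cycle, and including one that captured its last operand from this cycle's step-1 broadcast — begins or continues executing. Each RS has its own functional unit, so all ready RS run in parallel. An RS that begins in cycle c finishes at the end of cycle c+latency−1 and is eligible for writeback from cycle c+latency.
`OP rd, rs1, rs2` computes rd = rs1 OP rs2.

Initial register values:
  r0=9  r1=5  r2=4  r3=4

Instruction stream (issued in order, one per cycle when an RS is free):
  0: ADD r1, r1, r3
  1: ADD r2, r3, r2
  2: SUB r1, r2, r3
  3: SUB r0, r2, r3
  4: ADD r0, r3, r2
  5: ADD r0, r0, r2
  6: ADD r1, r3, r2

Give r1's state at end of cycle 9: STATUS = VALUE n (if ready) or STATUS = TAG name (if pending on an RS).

STATUS = VALUE 4

c1: issue ADD r1<-Add1 | r0:9,r1:Add1,r2:4,r3:4
c2: issue ADD r2<-Add2 | r0:9,r1:Add1,r2:Add2,r3:4
c3: stall | r0:9,r1:Add1,r2:Add2,r3:4
c4: CDB Add1=9; issue SUB r1<-Add1 | r0:9,r1:Add1,r2:Add2,r3:4
c5: CDB Add2=8; issue SUB r0<-Add2 | r0:Add2,r1:Add1,r2:8,r3:4
c6: stall | r0:Add2,r1:Add1,r2:8,r3:4
c7: stall | r0:Add2,r1:Add1,r2:8,r3:4
c8: CDB Add1=4; issue ADD r0<-Add1 | r0:Add1,r1:4,r2:8,r3:4
c9: CDB Add2=4; issue ADD r0<-Add2 | r0:Add2,r1:4,r2:8,r3:4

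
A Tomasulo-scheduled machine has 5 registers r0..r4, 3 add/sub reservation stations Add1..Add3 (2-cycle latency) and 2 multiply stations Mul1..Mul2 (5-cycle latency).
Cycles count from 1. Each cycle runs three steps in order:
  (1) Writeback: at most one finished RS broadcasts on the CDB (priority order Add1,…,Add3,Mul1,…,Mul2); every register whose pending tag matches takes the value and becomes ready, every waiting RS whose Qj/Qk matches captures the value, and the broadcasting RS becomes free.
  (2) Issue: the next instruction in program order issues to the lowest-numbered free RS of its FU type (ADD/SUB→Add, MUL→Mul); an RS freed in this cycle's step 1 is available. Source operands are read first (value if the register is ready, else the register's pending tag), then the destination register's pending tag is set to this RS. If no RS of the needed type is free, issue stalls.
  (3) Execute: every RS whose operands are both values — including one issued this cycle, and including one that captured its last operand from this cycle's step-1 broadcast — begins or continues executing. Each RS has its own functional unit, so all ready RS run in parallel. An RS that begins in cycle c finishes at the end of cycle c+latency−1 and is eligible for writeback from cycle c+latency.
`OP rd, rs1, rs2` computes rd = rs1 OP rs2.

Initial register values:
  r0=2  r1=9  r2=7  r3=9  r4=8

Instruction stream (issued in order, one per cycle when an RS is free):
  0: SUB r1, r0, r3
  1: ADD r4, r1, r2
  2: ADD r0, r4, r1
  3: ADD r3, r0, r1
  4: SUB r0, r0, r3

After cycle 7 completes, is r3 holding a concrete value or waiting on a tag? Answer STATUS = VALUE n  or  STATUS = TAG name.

c1: issue SUB r1<-Add1 | r0:2,r1:Add1,r2:7,r3:9,r4:8
c2: issue ADD r4<-Add2 | r0:2,r1:Add1,r2:7,r3:9,r4:Add2
c3: CDB Add1=-7; issue ADD r0<-Add1 | r0:Add1,r1:-7,r2:7,r3:9,r4:Add2
c4: issue ADD r3<-Add3 | r0:Add1,r1:-7,r2:7,r3:Add3,r4:Add2
c5: CDB Add2=0; issue SUB r0<-Add2 | r0:Add2,r1:-7,r2:7,r3:Add3,r4:0
c6: - | r0:Add2,r1:-7,r2:7,r3:Add3,r4:0
c7: CDB Add1=-7 | r0:Add2,r1:-7,r2:7,r3:Add3,r4:0

STATUS = TAG Add3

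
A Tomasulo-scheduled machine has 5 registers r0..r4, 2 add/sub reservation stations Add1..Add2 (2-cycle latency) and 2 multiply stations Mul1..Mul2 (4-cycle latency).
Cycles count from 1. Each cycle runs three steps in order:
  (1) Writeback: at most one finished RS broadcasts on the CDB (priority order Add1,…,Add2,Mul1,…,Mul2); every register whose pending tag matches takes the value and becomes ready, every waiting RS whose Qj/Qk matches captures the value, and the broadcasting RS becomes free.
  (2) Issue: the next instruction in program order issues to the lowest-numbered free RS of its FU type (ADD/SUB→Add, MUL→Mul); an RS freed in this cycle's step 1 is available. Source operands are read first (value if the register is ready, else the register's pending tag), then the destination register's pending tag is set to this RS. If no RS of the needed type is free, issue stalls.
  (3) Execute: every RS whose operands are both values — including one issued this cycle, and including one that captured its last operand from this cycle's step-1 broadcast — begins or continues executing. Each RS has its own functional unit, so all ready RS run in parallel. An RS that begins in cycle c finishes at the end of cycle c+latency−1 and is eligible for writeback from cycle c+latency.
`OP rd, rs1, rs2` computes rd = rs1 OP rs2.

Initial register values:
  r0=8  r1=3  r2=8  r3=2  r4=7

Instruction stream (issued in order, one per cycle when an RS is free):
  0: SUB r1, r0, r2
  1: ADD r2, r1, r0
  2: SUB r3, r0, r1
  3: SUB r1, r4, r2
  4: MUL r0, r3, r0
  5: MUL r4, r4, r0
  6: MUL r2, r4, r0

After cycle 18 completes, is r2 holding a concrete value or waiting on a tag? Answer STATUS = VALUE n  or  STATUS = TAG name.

STATUS = VALUE 28672

  c1: issue SUB r1<-Add1  regs: r0:8,r1:Add1,r2:8,r3:2,r4:7
  c2: issue ADD r2<-Add2  regs: r0:8,r1:Add1,r2:Add2,r3:2,r4:7
  c3: CDB Add1=0; issue SUB r3<-Add1  regs: r0:8,r1:0,r2:Add2,r3:Add1,r4:7
  c4: stall  regs: r0:8,r1:0,r2:Add2,r3:Add1,r4:7
  c5: CDB Add1=8; issue SUB r1<-Add1  regs: r0:8,r1:Add1,r2:Add2,r3:8,r4:7
  c6: CDB Add2=8; issue MUL r0<-Mul1  regs: r0:Mul1,r1:Add1,r2:8,r3:8,r4:7
  c7: issue MUL r4<-Mul2  regs: r0:Mul1,r1:Add1,r2:8,r3:8,r4:Mul2
  c8: CDB Add1=-1; stall  regs: r0:Mul1,r1:-1,r2:8,r3:8,r4:Mul2
  c9: stall  regs: r0:Mul1,r1:-1,r2:8,r3:8,r4:Mul2
  c10: CDB Mul1=64; issue MUL r2<-Mul1  regs: r0:64,r1:-1,r2:Mul1,r3:8,r4:Mul2
  c11: -  regs: r0:64,r1:-1,r2:Mul1,r3:8,r4:Mul2
  c12: -  regs: r0:64,r1:-1,r2:Mul1,r3:8,r4:Mul2
  c13: -  regs: r0:64,r1:-1,r2:Mul1,r3:8,r4:Mul2
  c14: CDB Mul2=448  regs: r0:64,r1:-1,r2:Mul1,r3:8,r4:448
  c15: -  regs: r0:64,r1:-1,r2:Mul1,r3:8,r4:448
  c16: -  regs: r0:64,r1:-1,r2:Mul1,r3:8,r4:448
  c17: -  regs: r0:64,r1:-1,r2:Mul1,r3:8,r4:448
  c18: CDB Mul1=28672  regs: r0:64,r1:-1,r2:28672,r3:8,r4:448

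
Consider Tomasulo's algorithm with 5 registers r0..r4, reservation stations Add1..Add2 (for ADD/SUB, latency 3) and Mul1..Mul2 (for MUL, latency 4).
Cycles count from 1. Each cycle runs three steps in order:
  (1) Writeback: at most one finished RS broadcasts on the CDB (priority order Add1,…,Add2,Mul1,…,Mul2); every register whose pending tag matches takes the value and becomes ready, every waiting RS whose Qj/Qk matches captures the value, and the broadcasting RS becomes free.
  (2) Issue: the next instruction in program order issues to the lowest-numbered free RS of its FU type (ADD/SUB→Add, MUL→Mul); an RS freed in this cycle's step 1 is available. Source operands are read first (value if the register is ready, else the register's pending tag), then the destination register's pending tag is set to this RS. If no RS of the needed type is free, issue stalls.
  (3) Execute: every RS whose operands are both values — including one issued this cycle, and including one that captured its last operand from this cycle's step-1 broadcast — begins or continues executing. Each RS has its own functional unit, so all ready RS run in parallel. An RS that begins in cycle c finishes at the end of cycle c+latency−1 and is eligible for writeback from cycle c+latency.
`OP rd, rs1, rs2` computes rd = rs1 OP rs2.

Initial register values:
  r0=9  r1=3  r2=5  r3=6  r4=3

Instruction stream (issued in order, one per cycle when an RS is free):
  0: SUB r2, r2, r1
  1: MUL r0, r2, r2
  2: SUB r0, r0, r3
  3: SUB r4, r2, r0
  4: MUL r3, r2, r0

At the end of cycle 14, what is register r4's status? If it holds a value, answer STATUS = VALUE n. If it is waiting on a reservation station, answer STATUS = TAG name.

cycle 1: issue SUB r2<-Add1 // r0:9,r1:3,r2:Add1,r3:6,r4:3
cycle 2: issue MUL r0<-Mul1 // r0:Mul1,r1:3,r2:Add1,r3:6,r4:3
cycle 3: issue SUB r0<-Add2 // r0:Add2,r1:3,r2:Add1,r3:6,r4:3
cycle 4: CDB Add1=2; issue SUB r4<-Add1 // r0:Add2,r1:3,r2:2,r3:6,r4:Add1
cycle 5: issue MUL r3<-Mul2 // r0:Add2,r1:3,r2:2,r3:Mul2,r4:Add1
cycle 6: - // r0:Add2,r1:3,r2:2,r3:Mul2,r4:Add1
cycle 7: - // r0:Add2,r1:3,r2:2,r3:Mul2,r4:Add1
cycle 8: CDB Mul1=4 // r0:Add2,r1:3,r2:2,r3:Mul2,r4:Add1
cycle 9: - // r0:Add2,r1:3,r2:2,r3:Mul2,r4:Add1
cycle 10: - // r0:Add2,r1:3,r2:2,r3:Mul2,r4:Add1
cycle 11: CDB Add2=-2 // r0:-2,r1:3,r2:2,r3:Mul2,r4:Add1
cycle 12: - // r0:-2,r1:3,r2:2,r3:Mul2,r4:Add1
cycle 13: - // r0:-2,r1:3,r2:2,r3:Mul2,r4:Add1
cycle 14: CDB Add1=4 // r0:-2,r1:3,r2:2,r3:Mul2,r4:4

STATUS = VALUE 4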